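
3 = 3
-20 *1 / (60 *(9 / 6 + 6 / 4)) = -1 / 9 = -0.11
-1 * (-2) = 2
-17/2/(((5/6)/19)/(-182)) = 176358/5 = 35271.60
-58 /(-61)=58 /61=0.95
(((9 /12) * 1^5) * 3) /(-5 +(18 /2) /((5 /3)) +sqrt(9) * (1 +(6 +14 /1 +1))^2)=45 /29048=0.00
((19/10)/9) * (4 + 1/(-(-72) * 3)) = 3287/3888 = 0.85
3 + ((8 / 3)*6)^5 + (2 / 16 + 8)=8388697 / 8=1048587.12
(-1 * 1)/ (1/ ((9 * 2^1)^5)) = -1889568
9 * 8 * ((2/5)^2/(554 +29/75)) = 864/41579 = 0.02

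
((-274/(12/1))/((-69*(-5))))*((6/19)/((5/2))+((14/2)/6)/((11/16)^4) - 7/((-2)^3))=-28461909331/69099663600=-0.41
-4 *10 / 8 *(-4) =20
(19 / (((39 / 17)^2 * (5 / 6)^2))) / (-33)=-0.16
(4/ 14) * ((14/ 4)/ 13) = 1/ 13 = 0.08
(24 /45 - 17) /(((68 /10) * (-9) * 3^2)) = 247 /8262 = 0.03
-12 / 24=-1 / 2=-0.50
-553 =-553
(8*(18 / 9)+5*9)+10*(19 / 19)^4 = 71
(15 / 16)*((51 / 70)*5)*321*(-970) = -119099025 / 112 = -1063384.15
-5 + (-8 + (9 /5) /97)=-6296 /485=-12.98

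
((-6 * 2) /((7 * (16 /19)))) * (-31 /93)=19 /28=0.68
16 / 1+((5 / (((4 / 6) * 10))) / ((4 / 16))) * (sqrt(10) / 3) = 19.16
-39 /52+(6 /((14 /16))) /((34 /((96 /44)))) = -0.31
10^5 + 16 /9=900016 /9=100001.78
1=1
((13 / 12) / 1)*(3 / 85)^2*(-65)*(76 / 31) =-9633 / 44795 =-0.22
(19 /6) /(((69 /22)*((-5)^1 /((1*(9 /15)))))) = -209 /1725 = -0.12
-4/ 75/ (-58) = 2/ 2175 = 0.00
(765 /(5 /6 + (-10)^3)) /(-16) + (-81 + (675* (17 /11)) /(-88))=-4896099 /52756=-92.81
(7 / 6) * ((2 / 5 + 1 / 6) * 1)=119 / 180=0.66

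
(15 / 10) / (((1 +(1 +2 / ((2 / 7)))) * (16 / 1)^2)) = 1 / 1536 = 0.00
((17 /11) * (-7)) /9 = -1.20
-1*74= -74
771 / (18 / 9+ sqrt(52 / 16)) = 202.75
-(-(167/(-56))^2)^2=-777796321/9834496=-79.09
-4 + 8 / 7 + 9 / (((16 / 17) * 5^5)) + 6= 1101071 / 350000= 3.15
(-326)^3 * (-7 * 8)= 1940174656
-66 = -66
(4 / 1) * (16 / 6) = 32 / 3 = 10.67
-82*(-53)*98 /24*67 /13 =7133959 /78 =91461.01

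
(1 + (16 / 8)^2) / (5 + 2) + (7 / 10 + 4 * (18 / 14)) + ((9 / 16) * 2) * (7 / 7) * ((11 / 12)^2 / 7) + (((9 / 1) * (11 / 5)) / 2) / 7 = 36317 / 4480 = 8.11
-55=-55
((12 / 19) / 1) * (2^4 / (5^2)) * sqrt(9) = 576 / 475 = 1.21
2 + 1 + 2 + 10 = 15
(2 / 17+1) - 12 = -10.88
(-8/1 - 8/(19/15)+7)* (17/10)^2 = -40171/1900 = -21.14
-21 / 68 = -0.31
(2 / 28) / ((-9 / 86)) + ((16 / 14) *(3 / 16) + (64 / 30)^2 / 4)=703 / 1050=0.67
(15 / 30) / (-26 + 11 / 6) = -0.02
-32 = -32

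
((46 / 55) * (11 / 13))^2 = 2116 / 4225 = 0.50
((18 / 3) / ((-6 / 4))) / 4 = -1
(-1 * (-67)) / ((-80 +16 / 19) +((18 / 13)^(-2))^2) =-133634448 / 157341245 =-0.85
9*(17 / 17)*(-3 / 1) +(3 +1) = -23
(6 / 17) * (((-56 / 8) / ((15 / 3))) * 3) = -1.48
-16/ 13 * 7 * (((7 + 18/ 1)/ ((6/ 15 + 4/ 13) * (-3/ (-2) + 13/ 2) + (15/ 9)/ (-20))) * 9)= -1512000/ 4351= -347.51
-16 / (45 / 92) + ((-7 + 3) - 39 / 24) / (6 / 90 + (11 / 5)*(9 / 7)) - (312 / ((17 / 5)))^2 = -267429224881 / 31628160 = -8455.42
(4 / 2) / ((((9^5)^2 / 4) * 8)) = 1 / 3486784401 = 0.00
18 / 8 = 9 / 4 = 2.25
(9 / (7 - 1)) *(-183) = -549 / 2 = -274.50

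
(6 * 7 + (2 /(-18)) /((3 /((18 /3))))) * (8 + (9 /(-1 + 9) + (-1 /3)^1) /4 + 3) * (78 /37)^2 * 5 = 42693625 /4107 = 10395.33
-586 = -586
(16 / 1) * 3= 48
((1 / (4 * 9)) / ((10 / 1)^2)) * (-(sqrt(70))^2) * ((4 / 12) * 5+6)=-161 / 1080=-0.15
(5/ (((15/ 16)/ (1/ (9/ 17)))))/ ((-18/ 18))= -272/ 27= -10.07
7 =7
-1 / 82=-0.01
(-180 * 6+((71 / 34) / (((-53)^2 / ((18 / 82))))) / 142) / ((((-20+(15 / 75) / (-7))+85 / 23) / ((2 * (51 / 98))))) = 2918013916095 / 42398776336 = 68.82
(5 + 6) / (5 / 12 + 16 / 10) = 60 / 11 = 5.45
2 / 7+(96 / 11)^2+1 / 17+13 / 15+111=40686497 / 215985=188.38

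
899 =899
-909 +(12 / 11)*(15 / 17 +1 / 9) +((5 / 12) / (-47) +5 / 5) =-95651575 / 105468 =-906.93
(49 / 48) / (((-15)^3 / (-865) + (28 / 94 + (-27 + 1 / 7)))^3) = -9034873645913437 / 102945010076898662352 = -0.00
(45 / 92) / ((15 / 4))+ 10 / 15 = 55 / 69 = 0.80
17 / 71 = 0.24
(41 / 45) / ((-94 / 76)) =-1558 / 2115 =-0.74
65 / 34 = 1.91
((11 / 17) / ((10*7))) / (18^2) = 11 / 385560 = 0.00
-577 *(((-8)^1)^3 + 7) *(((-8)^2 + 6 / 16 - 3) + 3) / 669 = 150063275 / 5352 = 28038.73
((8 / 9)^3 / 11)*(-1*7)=-3584 / 8019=-0.45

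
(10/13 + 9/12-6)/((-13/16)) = 932/169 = 5.51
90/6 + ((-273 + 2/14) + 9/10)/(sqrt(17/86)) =15 -19037 * sqrt(1462)/1190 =-596.68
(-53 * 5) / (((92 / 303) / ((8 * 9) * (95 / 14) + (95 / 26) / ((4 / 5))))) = -28826306475 / 66976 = -430397.55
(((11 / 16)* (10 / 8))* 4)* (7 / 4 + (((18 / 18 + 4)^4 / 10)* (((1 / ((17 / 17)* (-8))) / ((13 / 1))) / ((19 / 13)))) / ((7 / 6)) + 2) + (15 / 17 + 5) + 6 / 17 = 5184569 / 289408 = 17.91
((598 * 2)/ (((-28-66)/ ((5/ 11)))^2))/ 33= 7475/ 8820537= 0.00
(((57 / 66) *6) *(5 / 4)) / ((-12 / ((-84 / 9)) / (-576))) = -31920 / 11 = -2901.82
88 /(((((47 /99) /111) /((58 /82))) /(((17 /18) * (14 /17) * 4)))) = 87247776 /1927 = 45276.48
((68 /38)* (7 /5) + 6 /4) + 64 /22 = 14451 /2090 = 6.91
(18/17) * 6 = 108/17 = 6.35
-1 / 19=-0.05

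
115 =115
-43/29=-1.48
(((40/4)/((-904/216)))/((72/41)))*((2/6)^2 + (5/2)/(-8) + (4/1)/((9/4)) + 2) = -105575/21696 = -4.87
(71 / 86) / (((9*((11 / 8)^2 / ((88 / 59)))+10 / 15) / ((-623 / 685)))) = -33970944 / 546301885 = -0.06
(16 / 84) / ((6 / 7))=2 / 9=0.22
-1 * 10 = -10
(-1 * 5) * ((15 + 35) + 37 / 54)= -13685 / 54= -253.43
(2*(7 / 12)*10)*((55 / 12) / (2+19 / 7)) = 11.34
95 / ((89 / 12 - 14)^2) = 13680 / 6241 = 2.19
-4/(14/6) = -12/7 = -1.71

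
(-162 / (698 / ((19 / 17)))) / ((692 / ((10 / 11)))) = -7695 / 22580998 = -0.00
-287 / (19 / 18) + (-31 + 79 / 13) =-73314 / 247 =-296.82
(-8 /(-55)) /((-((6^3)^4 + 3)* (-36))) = 2 /1077507257805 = 0.00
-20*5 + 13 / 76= -7587 / 76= -99.83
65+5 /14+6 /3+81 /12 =74.11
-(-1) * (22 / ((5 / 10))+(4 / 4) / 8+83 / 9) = 3841 / 72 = 53.35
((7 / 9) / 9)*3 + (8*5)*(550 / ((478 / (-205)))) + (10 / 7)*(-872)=-10680.60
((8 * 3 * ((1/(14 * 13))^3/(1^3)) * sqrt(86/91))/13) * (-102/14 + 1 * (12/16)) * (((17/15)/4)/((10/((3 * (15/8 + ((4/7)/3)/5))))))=-4999377 * sqrt(7826)/1397832005024000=-0.00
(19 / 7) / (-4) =-19 / 28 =-0.68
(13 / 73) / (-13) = -1 / 73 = -0.01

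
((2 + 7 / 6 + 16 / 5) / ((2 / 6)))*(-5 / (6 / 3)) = -191 / 4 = -47.75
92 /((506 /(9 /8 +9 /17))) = 225 /748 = 0.30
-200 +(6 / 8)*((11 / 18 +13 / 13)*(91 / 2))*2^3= 1439 / 6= 239.83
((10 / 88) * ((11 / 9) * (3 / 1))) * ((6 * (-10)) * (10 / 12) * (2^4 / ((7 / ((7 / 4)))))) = -250 / 3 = -83.33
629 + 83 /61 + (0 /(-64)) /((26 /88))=38452 /61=630.36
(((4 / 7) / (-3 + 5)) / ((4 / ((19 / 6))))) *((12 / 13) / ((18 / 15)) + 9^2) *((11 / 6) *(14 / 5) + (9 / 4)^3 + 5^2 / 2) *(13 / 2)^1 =562749011 / 161280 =3489.27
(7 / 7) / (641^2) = 1 / 410881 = 0.00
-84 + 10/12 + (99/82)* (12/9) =-20063/246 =-81.56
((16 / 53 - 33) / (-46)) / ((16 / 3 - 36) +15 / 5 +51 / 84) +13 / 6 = 35583515 / 16624722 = 2.14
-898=-898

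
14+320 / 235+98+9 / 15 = 26781 / 235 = 113.96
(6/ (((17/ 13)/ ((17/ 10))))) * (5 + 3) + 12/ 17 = 5364/ 85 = 63.11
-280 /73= -3.84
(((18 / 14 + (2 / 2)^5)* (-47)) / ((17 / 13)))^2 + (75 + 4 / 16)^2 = 2812123577 / 226576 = 12411.39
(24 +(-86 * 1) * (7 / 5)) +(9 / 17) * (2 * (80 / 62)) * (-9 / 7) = -98.16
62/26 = 31/13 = 2.38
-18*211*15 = -56970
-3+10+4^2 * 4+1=72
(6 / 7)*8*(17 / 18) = 136 / 21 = 6.48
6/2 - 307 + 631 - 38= 289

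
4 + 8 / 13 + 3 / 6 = 133 / 26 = 5.12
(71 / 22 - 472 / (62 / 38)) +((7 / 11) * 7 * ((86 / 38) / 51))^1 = -188916421 / 660858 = -285.87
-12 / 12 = -1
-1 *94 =-94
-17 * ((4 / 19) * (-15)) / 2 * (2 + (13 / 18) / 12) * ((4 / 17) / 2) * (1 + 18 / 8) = 28925 / 1368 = 21.14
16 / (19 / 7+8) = 112 / 75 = 1.49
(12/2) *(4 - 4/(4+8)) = 22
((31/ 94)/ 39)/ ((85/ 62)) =961/ 155805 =0.01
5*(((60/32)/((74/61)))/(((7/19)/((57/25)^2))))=11296773/103600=109.04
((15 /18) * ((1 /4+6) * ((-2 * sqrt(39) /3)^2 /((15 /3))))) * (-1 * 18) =-325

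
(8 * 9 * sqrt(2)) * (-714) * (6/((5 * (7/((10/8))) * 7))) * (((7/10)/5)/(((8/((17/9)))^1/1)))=-2601 * sqrt(2)/50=-73.57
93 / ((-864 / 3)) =-31 / 96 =-0.32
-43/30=-1.43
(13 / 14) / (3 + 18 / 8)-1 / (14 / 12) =-100 / 147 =-0.68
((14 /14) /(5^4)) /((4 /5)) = 1 /500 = 0.00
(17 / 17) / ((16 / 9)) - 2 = -23 / 16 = -1.44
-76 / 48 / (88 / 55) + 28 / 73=-4247 / 7008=-0.61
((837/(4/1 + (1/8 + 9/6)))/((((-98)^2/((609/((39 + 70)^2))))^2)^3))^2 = 1626286019360753370473782569/137481835501748804161708475025776308635661564537283131985803123508125217459867228569600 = 0.00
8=8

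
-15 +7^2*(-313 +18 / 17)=-260102 / 17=-15300.12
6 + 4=10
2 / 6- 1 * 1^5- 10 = -32 / 3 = -10.67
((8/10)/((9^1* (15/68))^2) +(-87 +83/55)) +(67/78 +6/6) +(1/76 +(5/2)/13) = -82420097197/990346500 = -83.22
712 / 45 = 15.82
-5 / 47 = -0.11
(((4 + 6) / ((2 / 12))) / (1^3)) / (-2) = -30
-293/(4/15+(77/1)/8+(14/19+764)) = -668040/1766153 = -0.38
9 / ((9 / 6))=6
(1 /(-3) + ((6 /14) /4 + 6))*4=485 /21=23.10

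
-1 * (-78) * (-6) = -468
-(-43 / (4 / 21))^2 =-815409 / 16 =-50963.06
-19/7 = -2.71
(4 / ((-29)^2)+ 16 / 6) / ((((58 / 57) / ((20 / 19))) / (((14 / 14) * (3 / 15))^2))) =2696 / 24389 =0.11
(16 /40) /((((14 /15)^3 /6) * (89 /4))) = 4050 /30527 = 0.13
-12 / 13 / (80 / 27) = -81 / 260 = -0.31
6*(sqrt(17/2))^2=51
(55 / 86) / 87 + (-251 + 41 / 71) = -133026055 / 531222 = -250.42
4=4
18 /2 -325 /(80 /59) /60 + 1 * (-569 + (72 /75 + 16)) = -2625767 /4800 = -547.03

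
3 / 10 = 0.30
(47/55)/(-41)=-47/2255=-0.02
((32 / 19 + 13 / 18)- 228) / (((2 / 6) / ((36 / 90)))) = -77153 / 285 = -270.71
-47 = -47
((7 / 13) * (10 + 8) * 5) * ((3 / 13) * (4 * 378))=2857680 / 169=16909.35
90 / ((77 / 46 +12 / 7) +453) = 28980 / 146957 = 0.20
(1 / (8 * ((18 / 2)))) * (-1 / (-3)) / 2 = 1 / 432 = 0.00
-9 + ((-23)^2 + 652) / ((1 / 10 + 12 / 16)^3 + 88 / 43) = 398026669 / 915259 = 434.88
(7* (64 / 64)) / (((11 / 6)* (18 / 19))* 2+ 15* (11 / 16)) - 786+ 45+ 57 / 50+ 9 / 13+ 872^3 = 1806258851958731 / 2724150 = 663054109.34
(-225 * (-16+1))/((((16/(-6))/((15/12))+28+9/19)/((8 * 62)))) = 477090000/7507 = 63552.68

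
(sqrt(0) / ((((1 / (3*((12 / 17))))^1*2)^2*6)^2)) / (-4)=0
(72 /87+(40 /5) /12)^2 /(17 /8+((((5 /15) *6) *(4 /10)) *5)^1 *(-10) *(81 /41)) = -5543200 /190912887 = -0.03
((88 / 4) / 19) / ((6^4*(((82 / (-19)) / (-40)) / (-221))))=-12155 / 6642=-1.83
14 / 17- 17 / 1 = -275 / 17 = -16.18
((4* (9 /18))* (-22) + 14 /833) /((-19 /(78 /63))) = 136084 /47481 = 2.87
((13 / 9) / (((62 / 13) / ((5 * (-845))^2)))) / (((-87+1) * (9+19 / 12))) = -3016755625 / 507873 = -5939.98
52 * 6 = 312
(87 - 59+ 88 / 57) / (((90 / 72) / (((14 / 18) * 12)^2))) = 2058.88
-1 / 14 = -0.07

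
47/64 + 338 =21679/64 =338.73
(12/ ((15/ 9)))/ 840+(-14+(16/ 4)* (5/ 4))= -3147/ 350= -8.99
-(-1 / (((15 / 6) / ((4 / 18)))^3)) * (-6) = -128 / 30375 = -0.00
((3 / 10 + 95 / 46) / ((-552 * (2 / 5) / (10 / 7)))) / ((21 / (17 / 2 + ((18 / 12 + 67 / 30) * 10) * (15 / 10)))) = -3655 / 77763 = -0.05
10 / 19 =0.53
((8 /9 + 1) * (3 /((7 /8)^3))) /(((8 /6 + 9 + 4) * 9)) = 8704 /132741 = 0.07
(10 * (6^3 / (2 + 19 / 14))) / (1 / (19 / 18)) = 31920 / 47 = 679.15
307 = 307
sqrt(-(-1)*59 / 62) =sqrt(3658) / 62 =0.98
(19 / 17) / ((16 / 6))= 0.42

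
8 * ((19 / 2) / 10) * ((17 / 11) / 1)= 646 / 55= 11.75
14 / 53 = 0.26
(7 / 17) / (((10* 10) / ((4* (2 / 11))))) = 14 / 4675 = 0.00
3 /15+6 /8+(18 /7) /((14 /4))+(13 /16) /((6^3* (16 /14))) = 1.69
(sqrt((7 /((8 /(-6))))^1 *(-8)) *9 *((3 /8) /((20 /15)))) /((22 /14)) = 567 *sqrt(42) /352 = 10.44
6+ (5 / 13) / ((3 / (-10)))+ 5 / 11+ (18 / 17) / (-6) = 36436 / 7293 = 5.00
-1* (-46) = 46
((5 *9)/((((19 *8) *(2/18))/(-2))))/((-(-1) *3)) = -135/76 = -1.78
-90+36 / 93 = -2778 / 31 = -89.61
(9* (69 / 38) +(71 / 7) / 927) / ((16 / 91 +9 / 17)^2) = 1378613856529 / 41928838506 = 32.88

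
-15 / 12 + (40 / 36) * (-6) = -95 / 12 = -7.92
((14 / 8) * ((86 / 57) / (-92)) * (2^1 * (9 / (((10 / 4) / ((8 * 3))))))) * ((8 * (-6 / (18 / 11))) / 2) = 158928 / 2185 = 72.74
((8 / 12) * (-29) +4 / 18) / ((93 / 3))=-172 / 279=-0.62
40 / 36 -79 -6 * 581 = -32075 / 9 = -3563.89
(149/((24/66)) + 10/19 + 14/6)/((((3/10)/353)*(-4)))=-121376.01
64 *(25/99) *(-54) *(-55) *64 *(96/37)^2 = 28311552000/1369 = 20680461.65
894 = 894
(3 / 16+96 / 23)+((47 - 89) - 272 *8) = -814619 / 368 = -2213.64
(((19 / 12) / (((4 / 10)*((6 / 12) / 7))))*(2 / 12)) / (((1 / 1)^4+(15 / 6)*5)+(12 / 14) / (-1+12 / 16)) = 4655 / 5076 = 0.92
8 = 8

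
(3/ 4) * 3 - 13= -43/ 4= -10.75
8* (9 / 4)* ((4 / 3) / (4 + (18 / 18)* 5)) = 8 / 3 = 2.67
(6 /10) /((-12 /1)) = -0.05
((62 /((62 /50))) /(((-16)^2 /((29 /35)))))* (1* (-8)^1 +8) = 0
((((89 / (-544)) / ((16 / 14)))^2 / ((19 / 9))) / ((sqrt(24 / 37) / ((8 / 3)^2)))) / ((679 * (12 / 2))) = 55447 * sqrt(222) / 39269523456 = 0.00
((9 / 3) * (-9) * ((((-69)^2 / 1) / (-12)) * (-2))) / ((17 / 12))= -257094 / 17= -15123.18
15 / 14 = 1.07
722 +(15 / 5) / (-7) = 5051 / 7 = 721.57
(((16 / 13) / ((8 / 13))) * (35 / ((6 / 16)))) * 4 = 2240 / 3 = 746.67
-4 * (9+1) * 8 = -320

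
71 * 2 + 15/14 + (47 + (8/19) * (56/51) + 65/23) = 60331753/312018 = 193.36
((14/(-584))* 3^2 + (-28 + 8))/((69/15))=-4.39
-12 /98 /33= -2 /539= -0.00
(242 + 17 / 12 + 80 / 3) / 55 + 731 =485701 / 660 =735.91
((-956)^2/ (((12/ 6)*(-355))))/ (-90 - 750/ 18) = 9.78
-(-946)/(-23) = -946/23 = -41.13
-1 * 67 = -67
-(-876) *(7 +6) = 11388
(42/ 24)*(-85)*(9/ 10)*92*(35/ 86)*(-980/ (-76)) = -211227975/ 3268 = -64635.24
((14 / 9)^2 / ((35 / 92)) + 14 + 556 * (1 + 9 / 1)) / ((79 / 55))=24860506 / 6399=3885.06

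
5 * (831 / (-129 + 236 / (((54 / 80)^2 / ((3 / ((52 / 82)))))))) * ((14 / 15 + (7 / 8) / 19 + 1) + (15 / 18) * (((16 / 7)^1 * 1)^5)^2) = 1829143425543348519891 / 314863840712122072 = 5809.32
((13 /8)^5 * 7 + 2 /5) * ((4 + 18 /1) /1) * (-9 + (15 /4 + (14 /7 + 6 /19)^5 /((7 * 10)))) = -214080776903078217 /28397884211200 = -7538.62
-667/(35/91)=-8671/5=-1734.20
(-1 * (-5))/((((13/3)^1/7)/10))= 1050/13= 80.77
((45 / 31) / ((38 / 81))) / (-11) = -3645 / 12958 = -0.28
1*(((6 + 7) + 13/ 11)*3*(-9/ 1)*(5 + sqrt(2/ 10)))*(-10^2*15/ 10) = 126360*sqrt(5)/ 11 + 3159000/ 11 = 312868.14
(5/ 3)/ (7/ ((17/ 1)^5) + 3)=7099285/ 12778734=0.56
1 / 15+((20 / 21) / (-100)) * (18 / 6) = 4 / 105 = 0.04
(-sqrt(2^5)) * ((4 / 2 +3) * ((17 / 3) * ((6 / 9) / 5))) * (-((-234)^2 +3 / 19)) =47163304 * sqrt(2) / 57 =1170157.62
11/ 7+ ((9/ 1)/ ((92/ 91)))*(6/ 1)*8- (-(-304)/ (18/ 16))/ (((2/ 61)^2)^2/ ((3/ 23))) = -14731767677/ 483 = -30500554.20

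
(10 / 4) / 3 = 0.83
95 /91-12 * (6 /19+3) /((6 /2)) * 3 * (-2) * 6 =827357 /1729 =478.52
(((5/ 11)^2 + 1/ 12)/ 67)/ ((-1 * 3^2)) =-421/ 875556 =-0.00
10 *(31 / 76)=155 / 38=4.08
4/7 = 0.57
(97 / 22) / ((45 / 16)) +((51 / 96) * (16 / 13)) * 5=62251 / 12870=4.84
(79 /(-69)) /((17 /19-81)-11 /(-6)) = 0.01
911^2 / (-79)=-829921 / 79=-10505.33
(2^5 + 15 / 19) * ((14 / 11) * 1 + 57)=399343 / 209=1910.73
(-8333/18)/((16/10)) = -41665/144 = -289.34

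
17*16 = 272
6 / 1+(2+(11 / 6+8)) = 107 / 6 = 17.83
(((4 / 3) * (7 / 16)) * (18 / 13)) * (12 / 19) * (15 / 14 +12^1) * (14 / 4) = 11529 / 494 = 23.34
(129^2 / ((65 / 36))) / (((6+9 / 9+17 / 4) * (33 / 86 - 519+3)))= -2544224 / 1601275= -1.59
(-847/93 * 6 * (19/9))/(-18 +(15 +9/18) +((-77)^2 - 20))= -64372/3295827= -0.02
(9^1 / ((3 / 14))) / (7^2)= 6 / 7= 0.86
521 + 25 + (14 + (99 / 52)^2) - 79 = 1310425 / 2704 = 484.62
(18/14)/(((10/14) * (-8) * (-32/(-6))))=-27/640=-0.04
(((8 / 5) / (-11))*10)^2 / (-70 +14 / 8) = -1024 / 33033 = -0.03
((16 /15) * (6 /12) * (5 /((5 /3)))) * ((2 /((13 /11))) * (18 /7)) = 3168 /455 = 6.96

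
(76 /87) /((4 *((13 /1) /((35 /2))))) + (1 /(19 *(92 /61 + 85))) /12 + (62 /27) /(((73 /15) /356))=619083920659 /3679117364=168.27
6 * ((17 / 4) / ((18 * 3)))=17 / 36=0.47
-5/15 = -1/3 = -0.33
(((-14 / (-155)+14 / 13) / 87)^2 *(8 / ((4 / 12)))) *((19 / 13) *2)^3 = 809457696768 / 7501984347325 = 0.11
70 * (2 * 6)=840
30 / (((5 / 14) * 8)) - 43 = -65 / 2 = -32.50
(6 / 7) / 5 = 6 / 35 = 0.17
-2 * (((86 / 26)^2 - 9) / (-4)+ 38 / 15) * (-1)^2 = -10384 / 2535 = -4.10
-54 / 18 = -3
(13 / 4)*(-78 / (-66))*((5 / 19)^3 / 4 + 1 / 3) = 4700059 / 3621552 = 1.30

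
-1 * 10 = -10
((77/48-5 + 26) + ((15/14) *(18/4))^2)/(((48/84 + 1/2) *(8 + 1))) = 2696/567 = 4.75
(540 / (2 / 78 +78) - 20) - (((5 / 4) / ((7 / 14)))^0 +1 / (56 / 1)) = -14.10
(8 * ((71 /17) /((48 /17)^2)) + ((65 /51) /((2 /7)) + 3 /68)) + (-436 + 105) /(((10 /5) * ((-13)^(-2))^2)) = -23142592993 /4896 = -4726836.80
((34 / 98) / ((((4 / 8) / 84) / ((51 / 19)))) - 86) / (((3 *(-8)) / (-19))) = 4685 / 84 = 55.77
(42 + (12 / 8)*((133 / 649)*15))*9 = 544509 / 1298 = 419.50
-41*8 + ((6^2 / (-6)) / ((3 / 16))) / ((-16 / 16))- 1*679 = -975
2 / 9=0.22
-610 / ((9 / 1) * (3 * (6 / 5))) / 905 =-305 / 14661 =-0.02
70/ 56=5/ 4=1.25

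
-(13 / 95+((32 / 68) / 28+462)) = -5224647 / 11305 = -462.15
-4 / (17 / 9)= -36 / 17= -2.12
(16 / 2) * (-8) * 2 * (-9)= 1152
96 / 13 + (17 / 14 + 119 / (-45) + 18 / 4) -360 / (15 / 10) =-229.55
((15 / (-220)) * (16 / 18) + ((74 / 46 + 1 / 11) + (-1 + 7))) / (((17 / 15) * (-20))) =-0.34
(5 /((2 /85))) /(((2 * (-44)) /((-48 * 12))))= 15300 /11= 1390.91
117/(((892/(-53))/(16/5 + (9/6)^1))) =-291447/8920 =-32.67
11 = 11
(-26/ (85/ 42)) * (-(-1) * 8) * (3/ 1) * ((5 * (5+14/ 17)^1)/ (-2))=1297296/ 289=4488.91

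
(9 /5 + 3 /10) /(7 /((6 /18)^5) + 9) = 0.00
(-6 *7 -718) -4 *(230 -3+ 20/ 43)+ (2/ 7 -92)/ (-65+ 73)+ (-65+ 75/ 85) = -35725715/ 20468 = -1745.44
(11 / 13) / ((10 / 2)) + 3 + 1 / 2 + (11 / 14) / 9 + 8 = 48143 / 4095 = 11.76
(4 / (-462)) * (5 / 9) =-10 / 2079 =-0.00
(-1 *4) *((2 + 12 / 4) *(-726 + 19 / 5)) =14444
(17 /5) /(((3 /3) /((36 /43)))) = 612 /215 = 2.85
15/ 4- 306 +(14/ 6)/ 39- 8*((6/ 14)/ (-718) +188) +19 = -2101880149/ 1176084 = -1787.19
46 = 46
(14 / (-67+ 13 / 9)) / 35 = -9 / 1475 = -0.01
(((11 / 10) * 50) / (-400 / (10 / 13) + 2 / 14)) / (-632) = 385 / 2299848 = 0.00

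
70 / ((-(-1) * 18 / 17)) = 595 / 9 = 66.11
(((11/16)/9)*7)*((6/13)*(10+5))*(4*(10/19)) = 1925/247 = 7.79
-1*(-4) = 4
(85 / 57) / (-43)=-85 / 2451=-0.03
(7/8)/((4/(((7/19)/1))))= 49/608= 0.08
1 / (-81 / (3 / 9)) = -1 / 243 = -0.00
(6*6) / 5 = 36 / 5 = 7.20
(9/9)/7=1/7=0.14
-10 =-10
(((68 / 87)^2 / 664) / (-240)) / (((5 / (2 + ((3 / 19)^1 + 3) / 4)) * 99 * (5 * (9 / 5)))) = -15317 / 6381152929800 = -0.00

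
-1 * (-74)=74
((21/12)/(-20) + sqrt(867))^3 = -116525143/512000 + 94332099 * sqrt(3)/6400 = 25301.78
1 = 1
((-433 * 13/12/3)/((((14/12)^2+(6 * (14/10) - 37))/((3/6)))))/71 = 28145/696226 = 0.04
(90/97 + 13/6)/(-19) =-0.16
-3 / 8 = -0.38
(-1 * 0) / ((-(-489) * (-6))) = 0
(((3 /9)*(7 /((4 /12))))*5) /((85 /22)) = 154 /17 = 9.06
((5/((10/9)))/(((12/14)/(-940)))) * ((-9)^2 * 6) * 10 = -23984100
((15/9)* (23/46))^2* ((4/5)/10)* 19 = 19/18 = 1.06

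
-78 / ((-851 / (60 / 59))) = 4680 / 50209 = 0.09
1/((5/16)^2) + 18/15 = 11.44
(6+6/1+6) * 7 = 126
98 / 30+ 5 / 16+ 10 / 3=553 / 80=6.91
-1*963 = -963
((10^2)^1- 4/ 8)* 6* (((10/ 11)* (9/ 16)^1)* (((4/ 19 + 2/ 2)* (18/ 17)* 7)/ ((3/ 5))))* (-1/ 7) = -9268425/ 14212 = -652.15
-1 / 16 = -0.06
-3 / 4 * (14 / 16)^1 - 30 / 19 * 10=-9999 / 608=-16.45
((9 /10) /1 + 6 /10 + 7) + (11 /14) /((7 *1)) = 422 /49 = 8.61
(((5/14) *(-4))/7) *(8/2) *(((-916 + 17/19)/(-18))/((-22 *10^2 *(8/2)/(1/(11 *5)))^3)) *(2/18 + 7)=17387/6679759328550000000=0.00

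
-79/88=-0.90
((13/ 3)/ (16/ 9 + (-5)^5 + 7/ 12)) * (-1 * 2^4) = 0.02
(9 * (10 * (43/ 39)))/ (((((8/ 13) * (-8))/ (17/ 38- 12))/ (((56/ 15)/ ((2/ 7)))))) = 924973/ 304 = 3042.67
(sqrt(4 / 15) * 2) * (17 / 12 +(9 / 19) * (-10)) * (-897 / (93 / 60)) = 905372 * sqrt(15) / 1767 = 1984.43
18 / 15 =6 / 5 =1.20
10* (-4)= -40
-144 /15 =-9.60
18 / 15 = 6 / 5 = 1.20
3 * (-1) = -3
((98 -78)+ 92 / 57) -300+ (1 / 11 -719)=-625304 / 627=-997.30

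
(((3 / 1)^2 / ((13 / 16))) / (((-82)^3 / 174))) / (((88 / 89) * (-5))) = 69687 / 98557030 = 0.00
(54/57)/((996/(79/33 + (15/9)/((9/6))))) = 347/104082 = 0.00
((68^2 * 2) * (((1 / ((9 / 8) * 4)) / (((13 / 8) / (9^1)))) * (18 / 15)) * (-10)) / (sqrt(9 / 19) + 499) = -8417307648 / 30751565 + 2663424 * sqrt(19) / 30751565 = -273.34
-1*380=-380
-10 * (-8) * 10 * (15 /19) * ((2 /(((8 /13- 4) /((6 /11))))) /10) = -46800 /2299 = -20.36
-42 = -42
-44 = -44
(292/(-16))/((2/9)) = -657/8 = -82.12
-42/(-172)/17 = 21/1462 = 0.01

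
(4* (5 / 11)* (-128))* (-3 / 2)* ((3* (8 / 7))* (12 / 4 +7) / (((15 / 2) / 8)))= 983040 / 77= 12766.75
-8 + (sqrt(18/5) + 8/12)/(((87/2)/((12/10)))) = -3472/435 + 12 * sqrt(10)/725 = -7.93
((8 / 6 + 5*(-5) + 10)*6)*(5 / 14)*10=-2050 / 7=-292.86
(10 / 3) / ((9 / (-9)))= -10 / 3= -3.33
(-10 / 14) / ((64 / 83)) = -415 / 448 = -0.93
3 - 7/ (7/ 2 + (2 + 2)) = 31/ 15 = 2.07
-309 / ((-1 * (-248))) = -309 / 248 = -1.25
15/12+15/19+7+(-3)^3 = -1365/76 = -17.96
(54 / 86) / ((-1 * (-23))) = 27 / 989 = 0.03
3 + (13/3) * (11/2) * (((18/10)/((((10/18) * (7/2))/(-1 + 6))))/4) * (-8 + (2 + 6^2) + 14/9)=30564/35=873.26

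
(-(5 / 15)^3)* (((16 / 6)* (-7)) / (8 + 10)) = 28 / 729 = 0.04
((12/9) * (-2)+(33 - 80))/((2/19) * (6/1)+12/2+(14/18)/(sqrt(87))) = -119700342/15980069+161367 * sqrt(87)/15980069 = -7.40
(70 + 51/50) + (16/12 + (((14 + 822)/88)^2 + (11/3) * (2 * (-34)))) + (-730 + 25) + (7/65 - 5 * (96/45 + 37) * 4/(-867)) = -2673660109/3381300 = -790.72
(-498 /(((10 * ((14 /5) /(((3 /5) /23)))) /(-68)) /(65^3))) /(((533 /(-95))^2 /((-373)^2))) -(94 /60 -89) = 310934569816253843 /8119230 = 38296066229.96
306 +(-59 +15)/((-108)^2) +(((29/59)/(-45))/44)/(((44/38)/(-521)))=63723478901/208173240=306.11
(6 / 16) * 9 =27 / 8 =3.38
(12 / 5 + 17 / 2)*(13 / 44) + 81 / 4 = 10327 / 440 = 23.47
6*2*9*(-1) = -108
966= 966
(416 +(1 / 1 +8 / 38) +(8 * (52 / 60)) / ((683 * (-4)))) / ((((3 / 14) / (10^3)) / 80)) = 18191403104000 / 116793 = 155757649.04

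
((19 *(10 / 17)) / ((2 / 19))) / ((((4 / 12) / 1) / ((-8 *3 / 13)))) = -129960 / 221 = -588.05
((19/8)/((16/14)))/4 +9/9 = 1.52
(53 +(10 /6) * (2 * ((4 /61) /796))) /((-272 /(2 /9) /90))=-9650555 /2476356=-3.90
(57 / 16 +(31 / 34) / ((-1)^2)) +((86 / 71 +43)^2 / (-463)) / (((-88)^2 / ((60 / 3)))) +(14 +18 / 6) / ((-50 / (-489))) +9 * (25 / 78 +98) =13176740452531481 / 12482607880600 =1055.61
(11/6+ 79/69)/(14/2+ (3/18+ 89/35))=14385/46897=0.31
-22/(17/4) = -88/17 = -5.18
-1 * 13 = -13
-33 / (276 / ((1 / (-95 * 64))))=11 / 559360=0.00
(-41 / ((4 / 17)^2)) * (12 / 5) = -35547 / 20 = -1777.35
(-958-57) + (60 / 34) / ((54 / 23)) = -155180 / 153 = -1014.25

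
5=5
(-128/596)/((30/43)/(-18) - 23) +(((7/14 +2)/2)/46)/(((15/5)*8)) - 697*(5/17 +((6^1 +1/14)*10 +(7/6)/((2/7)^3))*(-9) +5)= 2364556499936453/3422174784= 690951.41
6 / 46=3 / 23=0.13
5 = 5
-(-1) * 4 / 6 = 2 / 3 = 0.67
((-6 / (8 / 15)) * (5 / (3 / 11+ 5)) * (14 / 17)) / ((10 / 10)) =-17325 / 1972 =-8.79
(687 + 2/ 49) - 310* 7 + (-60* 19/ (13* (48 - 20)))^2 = -12199160/ 8281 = -1473.15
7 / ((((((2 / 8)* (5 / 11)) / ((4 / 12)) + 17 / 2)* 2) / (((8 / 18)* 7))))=4312 / 3501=1.23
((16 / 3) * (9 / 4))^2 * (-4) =-576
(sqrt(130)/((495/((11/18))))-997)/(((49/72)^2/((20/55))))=-782.76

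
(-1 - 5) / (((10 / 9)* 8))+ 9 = 333 / 40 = 8.32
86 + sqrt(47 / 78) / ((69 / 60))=10 * sqrt(3666) / 897 + 86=86.68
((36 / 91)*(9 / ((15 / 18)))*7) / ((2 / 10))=1944 / 13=149.54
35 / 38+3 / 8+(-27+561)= 535.30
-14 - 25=-39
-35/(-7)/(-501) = -5/501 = -0.01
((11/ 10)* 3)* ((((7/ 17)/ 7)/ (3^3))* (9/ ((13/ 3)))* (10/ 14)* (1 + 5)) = 99/ 1547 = 0.06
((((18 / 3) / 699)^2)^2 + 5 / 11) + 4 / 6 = 109049934805 / 97260752193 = 1.12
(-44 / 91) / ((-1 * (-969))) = -44 / 88179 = -0.00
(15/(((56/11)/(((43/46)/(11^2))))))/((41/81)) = 52245/1161776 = 0.04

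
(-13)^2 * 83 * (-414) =-5807178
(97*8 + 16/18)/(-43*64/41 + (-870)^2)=71668/69817833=0.00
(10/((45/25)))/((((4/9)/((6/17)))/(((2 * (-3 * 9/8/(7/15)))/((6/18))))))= -91125/476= -191.44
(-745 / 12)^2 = 555025 / 144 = 3854.34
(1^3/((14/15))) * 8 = 60/7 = 8.57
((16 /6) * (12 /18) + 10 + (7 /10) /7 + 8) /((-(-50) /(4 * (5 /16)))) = 1789 /3600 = 0.50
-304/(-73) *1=304/73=4.16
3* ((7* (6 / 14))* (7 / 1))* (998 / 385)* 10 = 17964 / 11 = 1633.09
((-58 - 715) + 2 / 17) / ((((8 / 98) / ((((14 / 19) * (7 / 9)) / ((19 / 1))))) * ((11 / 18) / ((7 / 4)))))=-220827173 / 270028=-817.79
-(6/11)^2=-36/121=-0.30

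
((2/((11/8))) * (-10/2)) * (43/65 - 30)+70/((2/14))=100582/143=703.37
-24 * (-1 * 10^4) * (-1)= -240000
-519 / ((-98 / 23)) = 121.81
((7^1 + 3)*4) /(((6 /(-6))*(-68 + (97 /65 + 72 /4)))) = 2600 /3153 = 0.82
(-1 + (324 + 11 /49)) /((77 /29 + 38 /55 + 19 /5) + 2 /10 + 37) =12630805 /1732934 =7.29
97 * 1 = 97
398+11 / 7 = 2797 / 7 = 399.57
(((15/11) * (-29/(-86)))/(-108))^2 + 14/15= 5412557093/5799055680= 0.93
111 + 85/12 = 1417/12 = 118.08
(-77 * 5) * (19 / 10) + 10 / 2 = -1453 / 2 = -726.50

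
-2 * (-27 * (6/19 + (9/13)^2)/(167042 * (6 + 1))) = 68931/1877301517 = 0.00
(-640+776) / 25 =5.44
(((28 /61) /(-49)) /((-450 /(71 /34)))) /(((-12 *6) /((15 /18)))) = -71 /141114960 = -0.00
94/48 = 47/24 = 1.96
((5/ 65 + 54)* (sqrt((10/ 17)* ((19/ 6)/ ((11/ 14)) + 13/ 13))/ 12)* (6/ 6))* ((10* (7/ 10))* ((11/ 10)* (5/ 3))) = 4921* sqrt(232815)/ 23868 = 99.48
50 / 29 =1.72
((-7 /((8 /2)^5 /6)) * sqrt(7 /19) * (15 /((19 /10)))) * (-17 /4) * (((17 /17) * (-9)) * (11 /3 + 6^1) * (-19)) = 2329425 * sqrt(133) /19456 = 1380.77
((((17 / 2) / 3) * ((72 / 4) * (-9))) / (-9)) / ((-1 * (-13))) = 51 / 13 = 3.92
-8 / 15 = -0.53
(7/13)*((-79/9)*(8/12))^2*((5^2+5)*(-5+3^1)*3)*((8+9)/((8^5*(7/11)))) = -5835335/2156544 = -2.71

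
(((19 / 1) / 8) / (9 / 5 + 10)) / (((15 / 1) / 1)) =19 / 1416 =0.01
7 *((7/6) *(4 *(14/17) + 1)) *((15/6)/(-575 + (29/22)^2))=-309155/2021487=-0.15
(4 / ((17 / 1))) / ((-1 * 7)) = -4 / 119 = -0.03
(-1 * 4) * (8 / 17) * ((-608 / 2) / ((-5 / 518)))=-5039104 / 85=-59283.58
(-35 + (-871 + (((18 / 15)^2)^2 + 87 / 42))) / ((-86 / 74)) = 776.01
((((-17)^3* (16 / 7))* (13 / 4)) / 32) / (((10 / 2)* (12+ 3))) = -15.21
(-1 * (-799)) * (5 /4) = 3995 /4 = 998.75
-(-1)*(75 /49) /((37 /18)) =1350 /1813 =0.74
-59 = -59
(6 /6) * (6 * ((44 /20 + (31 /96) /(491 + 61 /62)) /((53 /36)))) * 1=8.97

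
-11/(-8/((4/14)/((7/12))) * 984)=11/16072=0.00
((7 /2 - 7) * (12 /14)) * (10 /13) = -2.31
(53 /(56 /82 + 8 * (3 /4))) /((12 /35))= 76055 /3288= 23.13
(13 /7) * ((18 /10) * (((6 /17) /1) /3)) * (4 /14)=468 /4165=0.11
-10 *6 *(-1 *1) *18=1080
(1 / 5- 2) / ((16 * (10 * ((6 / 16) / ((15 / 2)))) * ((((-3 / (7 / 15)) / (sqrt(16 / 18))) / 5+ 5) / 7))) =-3087 / 9071- 11907 * sqrt(2) / 181420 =-0.43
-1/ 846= -0.00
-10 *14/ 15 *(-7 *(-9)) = -588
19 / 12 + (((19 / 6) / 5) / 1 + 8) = 613 / 60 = 10.22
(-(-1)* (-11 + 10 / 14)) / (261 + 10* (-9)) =-8 / 133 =-0.06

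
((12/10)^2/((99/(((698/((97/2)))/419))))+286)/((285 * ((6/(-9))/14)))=-22376042738/1061798375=-21.07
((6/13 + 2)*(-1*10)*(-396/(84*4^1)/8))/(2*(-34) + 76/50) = -1375/25207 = -0.05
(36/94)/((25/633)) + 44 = 63094/1175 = 53.70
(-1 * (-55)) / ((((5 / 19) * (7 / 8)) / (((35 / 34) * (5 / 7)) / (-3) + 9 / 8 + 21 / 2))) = 2718.17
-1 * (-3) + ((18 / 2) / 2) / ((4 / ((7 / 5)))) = 183 / 40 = 4.58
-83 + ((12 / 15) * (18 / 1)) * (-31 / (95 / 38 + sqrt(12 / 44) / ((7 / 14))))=-67945 / 227 + 17856 * sqrt(33) / 1135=-208.94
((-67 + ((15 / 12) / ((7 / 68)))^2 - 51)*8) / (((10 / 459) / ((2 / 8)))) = 2703.42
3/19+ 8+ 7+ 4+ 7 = 497/19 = 26.16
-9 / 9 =-1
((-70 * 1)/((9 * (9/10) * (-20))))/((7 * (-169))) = -5/13689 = -0.00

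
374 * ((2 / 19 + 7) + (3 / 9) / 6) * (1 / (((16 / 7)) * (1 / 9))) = 3205741 / 304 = 10545.20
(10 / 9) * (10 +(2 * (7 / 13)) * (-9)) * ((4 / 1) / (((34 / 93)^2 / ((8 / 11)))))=307520 / 41327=7.44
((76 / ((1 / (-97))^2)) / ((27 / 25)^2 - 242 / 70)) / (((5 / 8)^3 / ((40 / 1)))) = -256286105600 / 5011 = -51144702.77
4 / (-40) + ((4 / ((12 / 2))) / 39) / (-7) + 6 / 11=39911 / 90090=0.44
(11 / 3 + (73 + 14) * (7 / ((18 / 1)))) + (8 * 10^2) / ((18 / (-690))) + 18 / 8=-367523 / 12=-30626.92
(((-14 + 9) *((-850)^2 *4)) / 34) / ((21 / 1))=-425000 / 21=-20238.10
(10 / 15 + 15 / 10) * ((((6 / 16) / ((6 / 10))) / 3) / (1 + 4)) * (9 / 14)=13 / 224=0.06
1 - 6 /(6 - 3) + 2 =1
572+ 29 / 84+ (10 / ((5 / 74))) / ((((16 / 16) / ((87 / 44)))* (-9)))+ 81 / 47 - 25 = 22432885 / 43428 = 516.55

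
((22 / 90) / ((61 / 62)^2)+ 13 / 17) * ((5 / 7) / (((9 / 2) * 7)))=827318 / 35866719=0.02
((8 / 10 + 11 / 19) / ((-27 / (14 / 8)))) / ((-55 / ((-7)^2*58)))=1303057 / 282150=4.62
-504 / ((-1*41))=504 / 41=12.29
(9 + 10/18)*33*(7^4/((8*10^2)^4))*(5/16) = 1135673/1966080000000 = 0.00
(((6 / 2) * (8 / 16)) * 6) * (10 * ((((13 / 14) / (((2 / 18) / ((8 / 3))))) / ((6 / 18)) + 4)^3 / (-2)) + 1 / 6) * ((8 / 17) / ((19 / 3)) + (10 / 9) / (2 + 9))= -10260991816811 / 3656037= -2806588.61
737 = 737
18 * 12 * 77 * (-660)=-10977120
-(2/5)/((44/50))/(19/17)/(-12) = 85/2508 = 0.03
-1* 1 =-1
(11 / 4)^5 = 161051 / 1024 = 157.28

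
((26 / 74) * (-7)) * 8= -728 / 37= -19.68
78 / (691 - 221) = 39 / 235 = 0.17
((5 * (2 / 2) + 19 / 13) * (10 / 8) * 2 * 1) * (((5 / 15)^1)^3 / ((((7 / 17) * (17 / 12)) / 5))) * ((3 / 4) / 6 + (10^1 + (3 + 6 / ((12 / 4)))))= 3025 / 39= 77.56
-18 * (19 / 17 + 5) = -1872 / 17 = -110.12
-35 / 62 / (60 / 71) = -497 / 744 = -0.67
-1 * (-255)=255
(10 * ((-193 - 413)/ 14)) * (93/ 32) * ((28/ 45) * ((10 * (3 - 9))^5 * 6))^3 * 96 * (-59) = -174325075917670616924160000000000000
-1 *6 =-6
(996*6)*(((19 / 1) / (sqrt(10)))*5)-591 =-591 + 56772*sqrt(10) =178937.83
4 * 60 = 240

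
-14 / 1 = -14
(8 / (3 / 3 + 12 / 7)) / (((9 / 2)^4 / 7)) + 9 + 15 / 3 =1751498 / 124659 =14.05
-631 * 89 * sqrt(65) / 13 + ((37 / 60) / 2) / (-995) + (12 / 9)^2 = 636689 / 358200 - 56159 * sqrt(65) / 13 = -34826.56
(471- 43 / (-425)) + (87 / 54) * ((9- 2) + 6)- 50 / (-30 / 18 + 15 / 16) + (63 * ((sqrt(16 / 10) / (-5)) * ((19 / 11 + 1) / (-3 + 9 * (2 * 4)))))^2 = 1922977197067 / 3427681950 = 561.01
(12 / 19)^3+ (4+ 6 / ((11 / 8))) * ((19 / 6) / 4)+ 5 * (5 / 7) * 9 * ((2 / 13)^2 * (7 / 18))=548466539 / 76505286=7.17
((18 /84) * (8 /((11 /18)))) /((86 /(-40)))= -4320 /3311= -1.30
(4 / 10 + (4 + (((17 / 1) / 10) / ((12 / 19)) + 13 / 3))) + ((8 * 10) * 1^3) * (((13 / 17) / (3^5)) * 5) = 2095867 / 165240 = 12.68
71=71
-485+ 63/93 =-15014/31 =-484.32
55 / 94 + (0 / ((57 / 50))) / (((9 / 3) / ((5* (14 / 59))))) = 55 / 94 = 0.59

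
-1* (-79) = 79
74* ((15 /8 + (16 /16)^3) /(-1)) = -851 /4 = -212.75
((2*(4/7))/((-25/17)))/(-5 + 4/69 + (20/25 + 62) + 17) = -4692/451955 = -0.01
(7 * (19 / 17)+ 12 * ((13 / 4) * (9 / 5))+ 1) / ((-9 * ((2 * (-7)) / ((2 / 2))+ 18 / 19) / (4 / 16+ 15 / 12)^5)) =3445821 / 674560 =5.11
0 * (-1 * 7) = 0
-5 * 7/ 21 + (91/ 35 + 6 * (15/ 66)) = 379/ 165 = 2.30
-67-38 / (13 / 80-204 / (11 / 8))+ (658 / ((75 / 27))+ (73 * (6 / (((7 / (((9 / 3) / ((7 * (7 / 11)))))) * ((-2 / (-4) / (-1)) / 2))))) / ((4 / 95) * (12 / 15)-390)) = 2523830686780267 / 14796568329025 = 170.57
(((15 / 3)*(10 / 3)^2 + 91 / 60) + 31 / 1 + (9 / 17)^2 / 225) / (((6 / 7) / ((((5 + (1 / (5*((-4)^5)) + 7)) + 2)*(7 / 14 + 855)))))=6555475247440049 / 5326848000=1230648.08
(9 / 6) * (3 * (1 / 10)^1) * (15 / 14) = 27 / 56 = 0.48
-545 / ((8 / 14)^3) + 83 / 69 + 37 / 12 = -12879587 / 4416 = -2916.57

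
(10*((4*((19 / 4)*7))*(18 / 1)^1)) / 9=2660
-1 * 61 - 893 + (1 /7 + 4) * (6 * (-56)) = -2346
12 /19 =0.63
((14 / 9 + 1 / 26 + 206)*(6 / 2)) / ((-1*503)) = -48577 / 39234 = -1.24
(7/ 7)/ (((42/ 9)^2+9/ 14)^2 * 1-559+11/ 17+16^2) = 269892/ 54067985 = 0.00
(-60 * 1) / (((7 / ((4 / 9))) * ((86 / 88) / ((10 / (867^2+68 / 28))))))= -440 / 8484717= -0.00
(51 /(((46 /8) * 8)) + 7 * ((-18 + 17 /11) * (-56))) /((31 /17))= 55494001 /15686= 3537.80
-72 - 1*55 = -127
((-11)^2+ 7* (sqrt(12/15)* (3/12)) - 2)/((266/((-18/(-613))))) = 9* sqrt(5)/116470+ 153/11647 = 0.01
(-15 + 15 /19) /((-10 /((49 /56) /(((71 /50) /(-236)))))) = -278775 /1349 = -206.65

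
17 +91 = 108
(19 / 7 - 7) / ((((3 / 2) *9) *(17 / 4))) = -80 / 1071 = -0.07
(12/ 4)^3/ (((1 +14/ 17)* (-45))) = -51/ 155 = -0.33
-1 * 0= 0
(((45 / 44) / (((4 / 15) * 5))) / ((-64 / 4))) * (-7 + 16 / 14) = 5535 / 19712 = 0.28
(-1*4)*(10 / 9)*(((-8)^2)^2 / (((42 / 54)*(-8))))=20480 / 7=2925.71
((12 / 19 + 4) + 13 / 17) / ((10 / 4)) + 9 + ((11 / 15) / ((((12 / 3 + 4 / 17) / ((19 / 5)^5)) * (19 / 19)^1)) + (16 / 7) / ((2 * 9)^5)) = 2475817897158491 / 16688723625000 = 148.35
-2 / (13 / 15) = -30 / 13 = -2.31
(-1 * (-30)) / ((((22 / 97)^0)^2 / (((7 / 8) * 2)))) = 105 / 2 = 52.50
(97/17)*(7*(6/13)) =4074/221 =18.43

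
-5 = -5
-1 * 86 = -86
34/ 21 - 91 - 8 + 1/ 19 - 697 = -316937/ 399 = -794.33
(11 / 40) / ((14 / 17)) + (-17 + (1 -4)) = -11013 / 560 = -19.67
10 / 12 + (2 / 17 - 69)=-6941 / 102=-68.05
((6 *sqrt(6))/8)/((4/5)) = 15 *sqrt(6)/16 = 2.30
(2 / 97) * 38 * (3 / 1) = 228 / 97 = 2.35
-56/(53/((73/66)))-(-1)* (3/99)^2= -67399/57717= -1.17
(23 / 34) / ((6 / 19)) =437 / 204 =2.14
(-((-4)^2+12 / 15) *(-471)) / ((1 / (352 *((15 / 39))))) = 13926528 / 13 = 1071271.38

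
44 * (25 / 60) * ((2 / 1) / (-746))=-0.05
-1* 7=-7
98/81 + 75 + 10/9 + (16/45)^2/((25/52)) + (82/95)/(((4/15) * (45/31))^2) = 213778183/2565000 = 83.34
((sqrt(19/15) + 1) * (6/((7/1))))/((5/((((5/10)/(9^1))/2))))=1/210 + sqrt(285)/3150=0.01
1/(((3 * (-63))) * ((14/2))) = -0.00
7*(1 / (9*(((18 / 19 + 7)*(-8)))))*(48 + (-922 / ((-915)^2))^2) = -1118709366462793 / 1905170414298750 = -0.59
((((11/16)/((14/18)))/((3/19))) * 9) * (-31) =-174933/112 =-1561.90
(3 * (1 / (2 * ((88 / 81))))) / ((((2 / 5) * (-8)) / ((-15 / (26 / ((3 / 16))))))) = 54675 / 1171456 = 0.05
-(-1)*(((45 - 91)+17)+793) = 764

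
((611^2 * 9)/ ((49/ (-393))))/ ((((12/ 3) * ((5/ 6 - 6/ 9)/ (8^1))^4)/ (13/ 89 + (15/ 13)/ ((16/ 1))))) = -4861104045437952/ 623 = -7802735225422.07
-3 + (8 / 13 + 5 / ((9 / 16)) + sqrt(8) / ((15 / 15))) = 2 * sqrt(2) + 761 / 117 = 9.33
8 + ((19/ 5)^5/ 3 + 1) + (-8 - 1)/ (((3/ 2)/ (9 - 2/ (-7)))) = 217.40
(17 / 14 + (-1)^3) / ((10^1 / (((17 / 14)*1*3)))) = 153 / 1960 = 0.08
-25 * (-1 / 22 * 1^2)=25 / 22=1.14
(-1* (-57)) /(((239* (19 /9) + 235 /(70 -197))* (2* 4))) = 65151 /4596736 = 0.01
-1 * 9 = -9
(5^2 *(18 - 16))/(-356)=-25/178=-0.14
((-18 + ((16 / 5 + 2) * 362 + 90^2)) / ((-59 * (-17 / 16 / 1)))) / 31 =797152 / 155465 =5.13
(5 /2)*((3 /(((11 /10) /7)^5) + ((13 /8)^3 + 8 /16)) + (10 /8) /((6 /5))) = 38730542279545 /494748672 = 78283.27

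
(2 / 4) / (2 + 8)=1 / 20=0.05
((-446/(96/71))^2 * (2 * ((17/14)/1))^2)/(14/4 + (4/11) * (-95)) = -796924083131/38553984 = -20670.34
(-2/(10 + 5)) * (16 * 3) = -32/5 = -6.40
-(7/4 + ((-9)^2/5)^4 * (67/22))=-5768308739/27500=-209756.68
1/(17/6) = 6/17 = 0.35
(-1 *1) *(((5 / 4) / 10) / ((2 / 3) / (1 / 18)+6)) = -1 / 144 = -0.01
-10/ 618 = -5/ 309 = -0.02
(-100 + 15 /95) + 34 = -1251 /19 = -65.84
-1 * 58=-58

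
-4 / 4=-1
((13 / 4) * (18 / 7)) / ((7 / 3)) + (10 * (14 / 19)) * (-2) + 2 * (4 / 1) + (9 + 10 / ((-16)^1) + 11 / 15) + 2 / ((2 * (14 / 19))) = 816703 / 111720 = 7.31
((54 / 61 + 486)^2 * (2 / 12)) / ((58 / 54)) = 3969405000 / 107909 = 36784.74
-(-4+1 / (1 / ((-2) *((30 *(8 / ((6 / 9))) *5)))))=3604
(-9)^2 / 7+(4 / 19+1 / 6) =9535 / 798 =11.95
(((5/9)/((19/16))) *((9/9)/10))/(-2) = -4/171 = -0.02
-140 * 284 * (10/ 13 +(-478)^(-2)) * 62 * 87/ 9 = -40835166998360/ 2227719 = -18330483.78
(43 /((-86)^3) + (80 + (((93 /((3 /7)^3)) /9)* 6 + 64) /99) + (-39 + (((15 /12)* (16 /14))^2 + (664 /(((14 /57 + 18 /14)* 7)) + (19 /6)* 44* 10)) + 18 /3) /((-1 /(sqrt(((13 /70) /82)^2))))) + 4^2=2649346380571117 /26133747554376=101.38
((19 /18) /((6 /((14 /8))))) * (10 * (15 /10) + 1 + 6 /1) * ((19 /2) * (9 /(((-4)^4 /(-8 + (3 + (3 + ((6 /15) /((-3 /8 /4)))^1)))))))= -1306459 /92160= -14.18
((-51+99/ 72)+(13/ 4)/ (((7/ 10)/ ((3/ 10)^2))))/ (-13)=6889/ 1820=3.79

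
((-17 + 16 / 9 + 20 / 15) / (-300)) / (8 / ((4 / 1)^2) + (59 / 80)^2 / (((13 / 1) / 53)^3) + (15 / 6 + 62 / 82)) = 720616000 / 632157412959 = 0.00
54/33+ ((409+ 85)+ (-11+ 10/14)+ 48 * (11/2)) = 57700/77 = 749.35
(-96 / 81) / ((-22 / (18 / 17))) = 32 / 561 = 0.06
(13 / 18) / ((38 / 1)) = 13 / 684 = 0.02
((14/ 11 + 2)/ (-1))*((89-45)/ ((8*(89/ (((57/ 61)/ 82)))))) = -513/ 222589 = -0.00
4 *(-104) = -416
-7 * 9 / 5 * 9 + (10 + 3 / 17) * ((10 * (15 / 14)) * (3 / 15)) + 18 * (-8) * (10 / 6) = -197298 / 595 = -331.59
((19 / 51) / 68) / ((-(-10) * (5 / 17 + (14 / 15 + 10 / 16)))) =19 / 64243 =0.00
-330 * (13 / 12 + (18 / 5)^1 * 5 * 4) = -48235 / 2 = -24117.50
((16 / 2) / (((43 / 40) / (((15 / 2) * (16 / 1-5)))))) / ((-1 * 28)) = -6600 / 301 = -21.93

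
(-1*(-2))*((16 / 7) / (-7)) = -32 / 49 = -0.65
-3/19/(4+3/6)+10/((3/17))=1076/19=56.63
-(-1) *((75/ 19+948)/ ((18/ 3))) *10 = 30145/ 19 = 1586.58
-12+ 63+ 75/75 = 52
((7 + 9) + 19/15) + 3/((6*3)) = 523/30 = 17.43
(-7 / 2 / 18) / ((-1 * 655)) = 7 / 23580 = 0.00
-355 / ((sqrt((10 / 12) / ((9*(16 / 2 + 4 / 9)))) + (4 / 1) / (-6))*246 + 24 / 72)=1845*sqrt(570) / 125833 + 279870 / 125833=2.57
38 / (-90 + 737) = 38 / 647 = 0.06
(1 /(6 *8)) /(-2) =-1 /96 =-0.01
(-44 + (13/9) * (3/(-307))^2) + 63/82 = -334111639/7728418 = -43.23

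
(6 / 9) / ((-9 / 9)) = -2 / 3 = -0.67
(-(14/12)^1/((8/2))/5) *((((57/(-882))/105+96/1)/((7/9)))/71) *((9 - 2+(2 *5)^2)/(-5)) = 317094607/146118000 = 2.17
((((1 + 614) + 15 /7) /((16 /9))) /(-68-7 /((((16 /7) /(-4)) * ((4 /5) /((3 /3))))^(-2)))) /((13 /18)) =-91125 /13169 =-6.92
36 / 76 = 0.47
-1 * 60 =-60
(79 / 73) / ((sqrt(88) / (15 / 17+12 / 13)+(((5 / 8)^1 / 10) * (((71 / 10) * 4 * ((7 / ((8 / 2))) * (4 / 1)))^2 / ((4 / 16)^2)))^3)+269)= 189544512226623591793585921875 / 10811980761702235610514290671836068594927753 - 3401436035156250 * sqrt(22) / 10811980761702235610514290671836068594927753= 0.00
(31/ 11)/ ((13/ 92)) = 2852/ 143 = 19.94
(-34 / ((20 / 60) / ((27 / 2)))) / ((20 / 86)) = -59211 / 10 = -5921.10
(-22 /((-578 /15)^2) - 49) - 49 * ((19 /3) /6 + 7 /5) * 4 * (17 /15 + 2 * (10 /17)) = -130872562987 /112753350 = -1160.70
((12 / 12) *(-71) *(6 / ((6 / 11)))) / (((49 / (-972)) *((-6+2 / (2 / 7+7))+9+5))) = 19357866 / 10339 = 1872.32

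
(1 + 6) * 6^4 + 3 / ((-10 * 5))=453597 / 50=9071.94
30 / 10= 3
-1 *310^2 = -96100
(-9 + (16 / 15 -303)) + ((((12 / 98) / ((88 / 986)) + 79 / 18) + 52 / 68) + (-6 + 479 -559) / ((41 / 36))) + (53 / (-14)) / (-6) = -25648637029 / 67622940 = -379.29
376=376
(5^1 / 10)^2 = 1 / 4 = 0.25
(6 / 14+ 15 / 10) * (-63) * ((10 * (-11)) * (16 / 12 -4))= -35640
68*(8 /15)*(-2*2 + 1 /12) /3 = -6392 /135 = -47.35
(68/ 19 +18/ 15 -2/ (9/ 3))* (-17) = -69.91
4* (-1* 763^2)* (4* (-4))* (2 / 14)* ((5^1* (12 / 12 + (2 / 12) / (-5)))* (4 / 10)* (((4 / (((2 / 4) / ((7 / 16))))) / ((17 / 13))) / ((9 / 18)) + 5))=27166999552 / 255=106537253.15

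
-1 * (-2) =2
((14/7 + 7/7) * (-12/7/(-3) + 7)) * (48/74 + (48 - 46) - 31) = -166791/259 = -643.98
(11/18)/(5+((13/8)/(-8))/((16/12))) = 1408/11169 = 0.13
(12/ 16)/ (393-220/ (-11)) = 3/ 1652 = 0.00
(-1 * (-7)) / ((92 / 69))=21 / 4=5.25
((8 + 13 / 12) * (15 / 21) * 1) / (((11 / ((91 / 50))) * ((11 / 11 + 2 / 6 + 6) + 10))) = 109 / 1760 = 0.06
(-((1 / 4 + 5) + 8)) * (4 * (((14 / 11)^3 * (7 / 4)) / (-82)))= 127253 / 54571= 2.33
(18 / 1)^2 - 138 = 186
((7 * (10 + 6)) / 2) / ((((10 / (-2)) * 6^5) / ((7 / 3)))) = -0.00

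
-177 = -177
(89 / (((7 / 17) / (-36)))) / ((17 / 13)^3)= -7039188 / 2023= -3479.58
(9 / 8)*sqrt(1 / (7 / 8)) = 9*sqrt(14) / 28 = 1.20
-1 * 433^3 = -81182737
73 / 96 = 0.76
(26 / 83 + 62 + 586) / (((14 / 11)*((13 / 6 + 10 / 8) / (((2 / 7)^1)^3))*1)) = 28411680 / 8170603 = 3.48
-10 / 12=-5 / 6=-0.83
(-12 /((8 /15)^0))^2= 144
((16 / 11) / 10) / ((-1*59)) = -0.00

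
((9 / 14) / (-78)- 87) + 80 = -2551 / 364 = -7.01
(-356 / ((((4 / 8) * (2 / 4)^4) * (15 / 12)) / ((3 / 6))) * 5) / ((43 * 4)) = -5696 / 43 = -132.47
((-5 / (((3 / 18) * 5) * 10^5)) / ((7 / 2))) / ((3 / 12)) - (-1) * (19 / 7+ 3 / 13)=1674961 / 568750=2.94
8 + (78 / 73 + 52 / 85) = 60066 / 6205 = 9.68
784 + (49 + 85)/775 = 607734/775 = 784.17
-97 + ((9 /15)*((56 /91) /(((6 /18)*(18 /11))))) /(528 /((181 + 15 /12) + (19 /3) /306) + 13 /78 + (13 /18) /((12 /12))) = -17939057879 /185280290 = -96.82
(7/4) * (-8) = -14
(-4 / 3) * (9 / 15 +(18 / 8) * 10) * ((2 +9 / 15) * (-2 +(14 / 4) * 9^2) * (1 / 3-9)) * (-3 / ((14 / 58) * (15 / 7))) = -424926502 / 375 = -1133137.34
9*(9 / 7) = 81 / 7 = 11.57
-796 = -796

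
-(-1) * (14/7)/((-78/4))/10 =-2/195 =-0.01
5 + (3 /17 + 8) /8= 819 /136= 6.02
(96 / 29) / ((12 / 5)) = 40 / 29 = 1.38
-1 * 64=-64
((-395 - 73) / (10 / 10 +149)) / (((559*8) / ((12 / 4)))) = -9 / 4300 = -0.00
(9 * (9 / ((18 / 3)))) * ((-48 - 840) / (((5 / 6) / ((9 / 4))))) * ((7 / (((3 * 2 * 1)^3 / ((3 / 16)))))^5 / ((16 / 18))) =-621859 / 2061584302080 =-0.00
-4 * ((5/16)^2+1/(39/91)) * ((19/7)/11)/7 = -0.34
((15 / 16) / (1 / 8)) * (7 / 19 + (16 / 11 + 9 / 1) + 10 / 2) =49605 / 418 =118.67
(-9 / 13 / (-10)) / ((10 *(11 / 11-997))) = -3 / 431600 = -0.00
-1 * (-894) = 894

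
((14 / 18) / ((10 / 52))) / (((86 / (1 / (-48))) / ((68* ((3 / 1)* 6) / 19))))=-1547 / 24510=-0.06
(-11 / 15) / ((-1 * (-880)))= -1 / 1200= -0.00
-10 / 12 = -5 / 6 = -0.83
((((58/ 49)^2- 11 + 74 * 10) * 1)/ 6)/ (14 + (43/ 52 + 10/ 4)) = 45596018/ 6489903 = 7.03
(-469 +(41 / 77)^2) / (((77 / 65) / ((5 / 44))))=-225795375 / 5021863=-44.96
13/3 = 4.33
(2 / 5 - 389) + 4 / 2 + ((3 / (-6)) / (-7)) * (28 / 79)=-152697 / 395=-386.57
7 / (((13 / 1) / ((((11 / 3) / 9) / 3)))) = 77 / 1053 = 0.07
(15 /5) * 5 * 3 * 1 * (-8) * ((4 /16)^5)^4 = -45 /137438953472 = -0.00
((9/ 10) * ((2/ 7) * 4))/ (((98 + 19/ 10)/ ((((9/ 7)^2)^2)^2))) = 0.08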